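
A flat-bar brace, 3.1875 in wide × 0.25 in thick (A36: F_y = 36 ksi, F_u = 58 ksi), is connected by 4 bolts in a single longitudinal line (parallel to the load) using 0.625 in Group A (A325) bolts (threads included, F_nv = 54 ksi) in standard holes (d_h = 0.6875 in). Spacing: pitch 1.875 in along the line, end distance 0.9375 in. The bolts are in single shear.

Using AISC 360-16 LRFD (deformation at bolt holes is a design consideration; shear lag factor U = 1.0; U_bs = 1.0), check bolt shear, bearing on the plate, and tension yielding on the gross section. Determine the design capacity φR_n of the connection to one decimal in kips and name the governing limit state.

25.8 kips (gross-section yield governs)

Bolt shear: A_b = π(0.625)²/4 = 0.3068 in². φR_n = 0.75 × 54 × 0.3068 × 4 × 1 = 49.7 kips.
Bearing (0.25 in plate, F_u = 58 ksi): end bolts L_c = 0.9375 − 0.6875/2 = 0.59375, R_n = min(1.2×0.59375×0.25×58, 2.4×0.625×0.25×58) = 10.331 kips/bolt; interior L_c = 1.875 − 0.6875 = 1.1875, R_n = 20.663 kips/bolt. φR_n = 0.75 × (1×10.331 + 3×20.663) = 54.2 kips.
Tension yield (gross): A_g = 3.1875×0.25 = 0.79688 in². φR_n = 0.90 × 36 × 0.79688 = 25.8 kips.
Governing: min(49.7, 54.2, 25.8) = 25.8 kips → gross-section yield.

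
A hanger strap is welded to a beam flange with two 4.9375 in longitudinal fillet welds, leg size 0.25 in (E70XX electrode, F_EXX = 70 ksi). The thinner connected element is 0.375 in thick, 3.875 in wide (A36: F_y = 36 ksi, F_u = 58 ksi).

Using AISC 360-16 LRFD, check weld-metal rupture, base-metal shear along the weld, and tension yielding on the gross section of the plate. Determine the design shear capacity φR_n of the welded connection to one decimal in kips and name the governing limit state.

Weld metal: throat = 0.707×0.25 = 0.17675 in, L = 2×4.9375 = 9.875 in. φR_n = 0.75 × 0.6 × 70 × 0.17675 × 9.875 = 55.0 kips.
Base metal shear (0.375 in plate): yield φR_n = 1.0×0.6×36×0.375×9.875 = 80.0 kips; rupture φR_n = 0.75×0.6×58×0.375×9.875 = 96.7 kips; take 80.0 kips (yield).
Tension yield (gross): A_g = 3.875×0.375 = 1.4531 in². φR_n = 0.90 × 36 × 1.4531 = 47.1 kips.
Governing: min(55.0, 80.0, 47.1) = 47.1 kips → gross-section yield.

47.1 kips (gross-section yield governs)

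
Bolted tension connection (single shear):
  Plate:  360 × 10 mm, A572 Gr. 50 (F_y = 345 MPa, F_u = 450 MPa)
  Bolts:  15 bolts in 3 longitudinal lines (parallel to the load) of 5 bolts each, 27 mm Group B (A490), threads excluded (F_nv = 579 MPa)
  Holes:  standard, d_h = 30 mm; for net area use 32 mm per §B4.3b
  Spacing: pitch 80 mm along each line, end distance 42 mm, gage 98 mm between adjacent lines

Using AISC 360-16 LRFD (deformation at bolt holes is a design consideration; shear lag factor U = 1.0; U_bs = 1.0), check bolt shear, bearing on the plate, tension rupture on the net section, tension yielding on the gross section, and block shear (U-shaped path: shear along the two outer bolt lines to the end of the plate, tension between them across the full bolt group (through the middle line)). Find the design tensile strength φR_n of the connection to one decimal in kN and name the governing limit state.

Bolt shear: A_b = π(27)²/4 = 572.56 mm². φR_n = 0.75 × 579 × 572.56 × 15 × 1 = 3729.5 kN.
Bearing (10 mm plate, F_u = 450 MPa): end bolts L_c = 42 − 30/2 = 27, R_n = min(1.2×27×10×450, 2.4×27×10×450) = 145.8 kN/bolt; interior L_c = 80 − 30 = 50, R_n = 270 kN/bolt. φR_n = 0.75 × (3×145.8 + 12×270) = 2758.1 kN.
Tension rupture (net): A_n = (360 − 3×32)×10 = 2640 mm² (U = 1.0, A_e = A_n). φR_n = 0.75 × 450 × 2640 = 891.0 kN.
Tension yield (gross): A_g = 360×10 = 3600 mm². φR_n = 0.90 × 345 × 3600 = 1117.8 kN.
Block shear: shear path 2×[42+4×80] = 2×362 mm, A_gv = 7240, A_nv = 2×(362 − 4.5×32)×10 = 4360 mm²; tension across gage: (196 − 2×32)×10 = 1320 mm². R_n = min(0.6×450×4360, 0.6×345×7240) + 1.0×450×1320 = min(1177.2, 1498.7) + 594 = 1771.2 kN. φR_n = 0.75 × 1771.2 = 1328.4 kN.
Governing: min(3729.5, 2758.1, 891.0, 1117.8, 1328.4) = 891.0 kN → net-section rupture.

891.0 kN (net-section rupture governs)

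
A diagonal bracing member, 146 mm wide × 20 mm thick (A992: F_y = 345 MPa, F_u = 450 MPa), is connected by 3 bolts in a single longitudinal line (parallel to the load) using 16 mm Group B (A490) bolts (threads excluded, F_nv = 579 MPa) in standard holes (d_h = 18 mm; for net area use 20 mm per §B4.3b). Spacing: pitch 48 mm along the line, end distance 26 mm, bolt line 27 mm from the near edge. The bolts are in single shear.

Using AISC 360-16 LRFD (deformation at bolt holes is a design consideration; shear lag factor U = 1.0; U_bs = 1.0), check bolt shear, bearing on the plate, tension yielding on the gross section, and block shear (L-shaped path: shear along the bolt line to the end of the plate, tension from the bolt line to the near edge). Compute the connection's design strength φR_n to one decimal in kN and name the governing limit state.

261.9 kN (bolt shear governs)

Bolt shear: A_b = π(16)²/4 = 201.06 mm². φR_n = 0.75 × 579 × 201.06 × 3 × 1 = 261.9 kN.
Bearing (20 mm plate, F_u = 450 MPa): end bolts L_c = 26 − 18/2 = 17, R_n = min(1.2×17×20×450, 2.4×16×20×450) = 183.6 kN/bolt; interior L_c = 48 − 18 = 30, R_n = 324 kN/bolt. φR_n = 0.75 × (1×183.6 + 2×324) = 623.7 kN.
Tension yield (gross): A_g = 146×20 = 2920 mm². φR_n = 0.90 × 345 × 2920 = 906.7 kN.
Block shear: shear path 1×[26+2×48] = 1×122 mm, A_gv = 2440, A_nv = 1×(122 − 2.5×20)×20 = 1440 mm²; tension to near edge: (27 − 0.5×20)×20 = 340 mm². R_n = min(0.6×450×1440, 0.6×345×2440) + 1.0×450×340 = min(388.8, 505.08) + 153 = 541.8 kN. φR_n = 0.75 × 541.8 = 406.4 kN.
Governing: min(261.9, 623.7, 906.7, 406.4) = 261.9 kN → bolt shear.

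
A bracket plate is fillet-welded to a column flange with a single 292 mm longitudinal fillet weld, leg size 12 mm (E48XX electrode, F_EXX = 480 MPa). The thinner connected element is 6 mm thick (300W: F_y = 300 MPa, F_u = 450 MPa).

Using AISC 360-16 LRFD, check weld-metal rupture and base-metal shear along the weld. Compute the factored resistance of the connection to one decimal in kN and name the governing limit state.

315.4 kN (base-metal shear governs)

Weld metal: throat = 0.707×12 = 8.484 mm, L = 292 mm. φR_n = 0.75 × 0.6 × 480 × 8.484 × 292 = 535.1 kN.
Base metal shear (6 mm plate): yield φR_n = 1.0×0.6×300×6×292 = 315.4 kN; rupture φR_n = 0.75×0.6×450×6×292 = 354.8 kN; take 315.4 kN (yield).
Governing: min(535.1, 315.4) = 315.4 kN → base-metal shear.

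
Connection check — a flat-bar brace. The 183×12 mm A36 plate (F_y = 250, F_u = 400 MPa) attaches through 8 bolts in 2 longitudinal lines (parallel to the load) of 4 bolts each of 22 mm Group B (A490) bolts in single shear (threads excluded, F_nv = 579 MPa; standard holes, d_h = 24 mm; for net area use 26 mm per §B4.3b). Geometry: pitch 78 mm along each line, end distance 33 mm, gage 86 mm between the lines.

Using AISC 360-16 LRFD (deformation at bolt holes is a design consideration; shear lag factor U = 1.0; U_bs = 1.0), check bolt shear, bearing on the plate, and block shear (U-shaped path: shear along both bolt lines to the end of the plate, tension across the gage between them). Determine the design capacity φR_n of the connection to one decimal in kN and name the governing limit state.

Bolt shear: A_b = π(22)²/4 = 380.13 mm². φR_n = 0.75 × 579 × 380.13 × 8 × 1 = 1320.6 kN.
Bearing (12 mm plate, F_u = 400 MPa): end bolts L_c = 33 − 24/2 = 21, R_n = min(1.2×21×12×400, 2.4×22×12×400) = 120.96 kN/bolt; interior L_c = 78 − 24 = 54, R_n = 253.44 kN/bolt. φR_n = 0.75 × (2×120.96 + 6×253.44) = 1321.9 kN.
Block shear: shear path 2×[33+3×78] = 2×267 mm, A_gv = 6408, A_nv = 2×(267 − 3.5×26)×12 = 4224 mm²; tension across gage: (86 − 1×26)×12 = 720 mm². R_n = min(0.6×400×4224, 0.6×250×6408) + 1.0×400×720 = min(1013.8, 961.2) + 288 = 1249.2 kN. φR_n = 0.75 × 1249.2 = 936.9 kN.
Governing: min(1320.6, 1321.9, 936.9) = 936.9 kN → block shear.

936.9 kN (block shear governs)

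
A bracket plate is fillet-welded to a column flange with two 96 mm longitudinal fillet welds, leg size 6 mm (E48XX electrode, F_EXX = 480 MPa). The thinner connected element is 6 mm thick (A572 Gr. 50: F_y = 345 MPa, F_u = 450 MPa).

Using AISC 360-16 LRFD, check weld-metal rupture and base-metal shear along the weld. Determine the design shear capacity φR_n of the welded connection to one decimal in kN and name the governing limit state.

175.9 kN (weld metal governs)

Weld metal: throat = 0.707×6 = 4.242 mm, L = 2×96 = 192 mm. φR_n = 0.75 × 0.6 × 480 × 4.242 × 192 = 175.9 kN.
Base metal shear (6 mm plate): yield φR_n = 1.0×0.6×345×6×192 = 238.5 kN; rupture φR_n = 0.75×0.6×450×6×192 = 233.3 kN; take 233.3 kN (rupture).
Governing: min(175.9, 233.3) = 175.9 kN → weld metal.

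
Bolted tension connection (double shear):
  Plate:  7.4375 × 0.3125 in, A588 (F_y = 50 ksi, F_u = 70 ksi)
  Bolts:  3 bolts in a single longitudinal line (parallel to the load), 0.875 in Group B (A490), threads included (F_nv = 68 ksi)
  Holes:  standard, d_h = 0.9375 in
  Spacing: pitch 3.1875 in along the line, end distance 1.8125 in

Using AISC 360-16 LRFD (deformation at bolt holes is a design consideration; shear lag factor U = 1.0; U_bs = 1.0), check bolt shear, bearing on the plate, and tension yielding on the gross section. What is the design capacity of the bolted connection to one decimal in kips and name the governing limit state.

95.4 kips (bearing governs)

Bolt shear: A_b = π(0.875)²/4 = 0.60132 in². φR_n = 0.75 × 68 × 0.60132 × 3 × 2 = 184.0 kips.
Bearing (0.3125 in plate, F_u = 70 ksi): end bolts L_c = 1.8125 − 0.9375/2 = 1.34375, R_n = min(1.2×1.34375×0.3125×70, 2.4×0.875×0.3125×70) = 35.273 kips/bolt; interior L_c = 3.1875 − 0.9375 = 2.25, R_n = 45.938 kips/bolt. φR_n = 0.75 × (1×35.273 + 2×45.938) = 95.4 kips.
Tension yield (gross): A_g = 7.4375×0.3125 = 2.3242 in². φR_n = 0.90 × 50 × 2.3242 = 104.6 kips.
Governing: min(184.0, 95.4, 104.6) = 95.4 kips → bearing.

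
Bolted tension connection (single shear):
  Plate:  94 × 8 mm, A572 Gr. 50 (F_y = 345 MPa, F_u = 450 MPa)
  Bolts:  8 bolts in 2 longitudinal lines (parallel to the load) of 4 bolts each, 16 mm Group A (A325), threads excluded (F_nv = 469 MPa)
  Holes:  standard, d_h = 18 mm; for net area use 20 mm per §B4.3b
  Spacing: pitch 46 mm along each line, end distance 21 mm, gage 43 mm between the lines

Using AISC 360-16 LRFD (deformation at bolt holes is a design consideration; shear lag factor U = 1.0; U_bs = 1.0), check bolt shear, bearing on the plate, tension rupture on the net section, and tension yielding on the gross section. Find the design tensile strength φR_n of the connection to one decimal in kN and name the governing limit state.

Bolt shear: A_b = π(16)²/4 = 201.06 mm². φR_n = 0.75 × 469 × 201.06 × 8 × 1 = 565.8 kN.
Bearing (8 mm plate, F_u = 450 MPa): end bolts L_c = 21 − 18/2 = 12, R_n = min(1.2×12×8×450, 2.4×16×8×450) = 51.84 kN/bolt; interior L_c = 46 − 18 = 28, R_n = 120.96 kN/bolt. φR_n = 0.75 × (2×51.84 + 6×120.96) = 622.1 kN.
Tension rupture (net): A_n = (94 − 2×20)×8 = 432 mm² (U = 1.0, A_e = A_n). φR_n = 0.75 × 450 × 432 = 145.8 kN.
Tension yield (gross): A_g = 94×8 = 752 mm². φR_n = 0.90 × 345 × 752 = 233.5 kN.
Governing: min(565.8, 622.1, 145.8, 233.5) = 145.8 kN → net-section rupture.

145.8 kN (net-section rupture governs)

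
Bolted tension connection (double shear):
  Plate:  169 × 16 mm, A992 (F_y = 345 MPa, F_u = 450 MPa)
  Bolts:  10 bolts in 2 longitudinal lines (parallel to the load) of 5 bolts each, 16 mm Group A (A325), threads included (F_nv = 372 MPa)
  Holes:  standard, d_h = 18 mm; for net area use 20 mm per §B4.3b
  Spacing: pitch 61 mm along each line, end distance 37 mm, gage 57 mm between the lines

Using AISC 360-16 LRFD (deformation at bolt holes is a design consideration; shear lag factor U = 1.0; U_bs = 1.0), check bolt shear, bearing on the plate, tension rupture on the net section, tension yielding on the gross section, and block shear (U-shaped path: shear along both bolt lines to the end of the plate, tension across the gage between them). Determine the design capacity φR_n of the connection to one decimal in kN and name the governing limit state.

Bolt shear: A_b = π(16)²/4 = 201.06 mm². φR_n = 0.75 × 372 × 201.06 × 10 × 2 = 1121.9 kN.
Bearing (16 mm plate, F_u = 450 MPa): end bolts L_c = 37 − 18/2 = 28, R_n = min(1.2×28×16×450, 2.4×16×16×450) = 241.92 kN/bolt; interior L_c = 61 − 18 = 43, R_n = 276.48 kN/bolt. φR_n = 0.75 × (2×241.92 + 8×276.48) = 2021.8 kN.
Tension rupture (net): A_n = (169 − 2×20)×16 = 2064 mm² (U = 1.0, A_e = A_n). φR_n = 0.75 × 450 × 2064 = 696.6 kN.
Tension yield (gross): A_g = 169×16 = 2704 mm². φR_n = 0.90 × 345 × 2704 = 839.6 kN.
Block shear: shear path 2×[37+4×61] = 2×281 mm, A_gv = 8992, A_nv = 2×(281 − 4.5×20)×16 = 6112 mm²; tension across gage: (57 − 1×20)×16 = 592 mm². R_n = min(0.6×450×6112, 0.6×345×8992) + 1.0×450×592 = min(1650.2, 1861.3) + 266.4 = 1916.6 kN. φR_n = 0.75 × 1916.6 = 1437.5 kN.
Governing: min(1121.9, 2021.8, 696.6, 839.6, 1437.5) = 696.6 kN → net-section rupture.

696.6 kN (net-section rupture governs)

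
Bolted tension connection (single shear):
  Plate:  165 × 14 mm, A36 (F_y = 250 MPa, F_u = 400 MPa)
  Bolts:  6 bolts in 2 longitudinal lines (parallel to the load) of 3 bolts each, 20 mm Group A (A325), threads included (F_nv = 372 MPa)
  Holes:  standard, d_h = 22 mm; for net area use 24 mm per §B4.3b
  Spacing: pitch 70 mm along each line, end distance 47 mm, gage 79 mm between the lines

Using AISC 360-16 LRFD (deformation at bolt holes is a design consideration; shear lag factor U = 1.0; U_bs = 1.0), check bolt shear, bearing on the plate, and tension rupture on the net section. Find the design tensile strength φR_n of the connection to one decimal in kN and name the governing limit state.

Bolt shear: A_b = π(20)²/4 = 314.16 mm². φR_n = 0.75 × 372 × 314.16 × 6 × 1 = 525.9 kN.
Bearing (14 mm plate, F_u = 400 MPa): end bolts L_c = 47 − 22/2 = 36, R_n = min(1.2×36×14×400, 2.4×20×14×400) = 241.92 kN/bolt; interior L_c = 70 − 22 = 48, R_n = 268.8 kN/bolt. φR_n = 0.75 × (2×241.92 + 4×268.8) = 1169.3 kN.
Tension rupture (net): A_n = (165 − 2×24)×14 = 1638 mm² (U = 1.0, A_e = A_n). φR_n = 0.75 × 400 × 1638 = 491.4 kN.
Governing: min(525.9, 1169.3, 491.4) = 491.4 kN → net-section rupture.

491.4 kN (net-section rupture governs)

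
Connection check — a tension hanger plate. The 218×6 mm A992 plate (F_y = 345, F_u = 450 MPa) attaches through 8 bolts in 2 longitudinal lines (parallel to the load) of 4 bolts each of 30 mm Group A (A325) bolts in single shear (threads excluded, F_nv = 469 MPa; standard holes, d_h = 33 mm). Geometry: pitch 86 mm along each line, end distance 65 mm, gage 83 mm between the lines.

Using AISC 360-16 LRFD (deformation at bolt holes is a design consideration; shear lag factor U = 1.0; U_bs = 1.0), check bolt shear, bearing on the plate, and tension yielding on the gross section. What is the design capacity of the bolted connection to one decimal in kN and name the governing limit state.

406.1 kN (gross-section yield governs)

Bolt shear: A_b = π(30)²/4 = 706.86 mm². φR_n = 0.75 × 469 × 706.86 × 8 × 1 = 1989.1 kN.
Bearing (6 mm plate, F_u = 450 MPa): end bolts L_c = 65 − 33/2 = 48.5, R_n = min(1.2×48.5×6×450, 2.4×30×6×450) = 157.14 kN/bolt; interior L_c = 86 − 33 = 53, R_n = 171.72 kN/bolt. φR_n = 0.75 × (2×157.14 + 6×171.72) = 1008.5 kN.
Tension yield (gross): A_g = 218×6 = 1308 mm². φR_n = 0.90 × 345 × 1308 = 406.1 kN.
Governing: min(1989.1, 1008.5, 406.1) = 406.1 kN → gross-section yield.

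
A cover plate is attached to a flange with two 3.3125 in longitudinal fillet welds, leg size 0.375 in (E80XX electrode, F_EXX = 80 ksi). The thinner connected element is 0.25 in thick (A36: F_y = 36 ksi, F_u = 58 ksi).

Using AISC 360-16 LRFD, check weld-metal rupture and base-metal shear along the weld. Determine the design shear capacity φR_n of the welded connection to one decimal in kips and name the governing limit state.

35.8 kips (base-metal shear governs)

Weld metal: throat = 0.707×0.375 = 0.26513 in, L = 2×3.3125 = 6.625 in. φR_n = 0.75 × 0.6 × 80 × 0.26513 × 6.625 = 63.2 kips.
Base metal shear (0.25 in plate): yield φR_n = 1.0×0.6×36×0.25×6.625 = 35.8 kips; rupture φR_n = 0.75×0.6×58×0.25×6.625 = 43.2 kips; take 35.8 kips (yield).
Governing: min(63.2, 35.8) = 35.8 kips → base-metal shear.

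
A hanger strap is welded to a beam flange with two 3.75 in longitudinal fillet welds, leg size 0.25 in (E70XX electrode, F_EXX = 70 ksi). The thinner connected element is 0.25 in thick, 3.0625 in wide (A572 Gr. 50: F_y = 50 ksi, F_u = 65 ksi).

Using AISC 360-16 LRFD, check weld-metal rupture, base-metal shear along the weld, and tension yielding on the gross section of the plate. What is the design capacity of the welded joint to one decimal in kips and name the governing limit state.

34.5 kips (gross-section yield governs)

Weld metal: throat = 0.707×0.25 = 0.17675 in, L = 2×3.75 = 7.5 in. φR_n = 0.75 × 0.6 × 70 × 0.17675 × 7.5 = 41.8 kips.
Base metal shear (0.25 in plate): yield φR_n = 1.0×0.6×50×0.25×7.5 = 56.3 kips; rupture φR_n = 0.75×0.6×65×0.25×7.5 = 54.8 kips; take 54.8 kips (rupture).
Tension yield (gross): A_g = 3.0625×0.25 = 0.76563 in². φR_n = 0.90 × 50 × 0.76563 = 34.5 kips.
Governing: min(41.8, 54.8, 34.5) = 34.5 kips → gross-section yield.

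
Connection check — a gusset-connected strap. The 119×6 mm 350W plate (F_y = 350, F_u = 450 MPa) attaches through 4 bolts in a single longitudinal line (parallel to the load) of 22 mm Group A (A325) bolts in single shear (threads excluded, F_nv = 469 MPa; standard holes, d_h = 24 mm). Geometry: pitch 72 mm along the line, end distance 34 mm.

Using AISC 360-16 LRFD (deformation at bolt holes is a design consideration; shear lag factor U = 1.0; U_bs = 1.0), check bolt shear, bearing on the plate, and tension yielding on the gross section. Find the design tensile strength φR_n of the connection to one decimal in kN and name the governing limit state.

Bolt shear: A_b = π(22)²/4 = 380.13 mm². φR_n = 0.75 × 469 × 380.13 × 4 × 1 = 534.8 kN.
Bearing (6 mm plate, F_u = 450 MPa): end bolts L_c = 34 − 24/2 = 22, R_n = min(1.2×22×6×450, 2.4×22×6×450) = 71.28 kN/bolt; interior L_c = 72 − 24 = 48, R_n = 142.56 kN/bolt. φR_n = 0.75 × (1×71.28 + 3×142.56) = 374.2 kN.
Tension yield (gross): A_g = 119×6 = 714 mm². φR_n = 0.90 × 350 × 714 = 224.9 kN.
Governing: min(534.8, 374.2, 224.9) = 224.9 kN → gross-section yield.

224.9 kN (gross-section yield governs)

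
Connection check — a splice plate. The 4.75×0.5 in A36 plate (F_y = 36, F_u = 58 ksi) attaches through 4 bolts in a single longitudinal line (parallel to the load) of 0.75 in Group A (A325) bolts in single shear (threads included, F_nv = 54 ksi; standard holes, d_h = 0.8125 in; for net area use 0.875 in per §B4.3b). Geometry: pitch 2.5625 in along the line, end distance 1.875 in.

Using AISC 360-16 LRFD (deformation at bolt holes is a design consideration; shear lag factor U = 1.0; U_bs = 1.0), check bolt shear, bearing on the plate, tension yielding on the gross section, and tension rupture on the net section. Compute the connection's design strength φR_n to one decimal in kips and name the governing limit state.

71.6 kips (bolt shear governs)

Bolt shear: A_b = π(0.75)²/4 = 0.44179 in². φR_n = 0.75 × 54 × 0.44179 × 4 × 1 = 71.6 kips.
Bearing (0.5 in plate, F_u = 58 ksi): end bolts L_c = 1.875 − 0.8125/2 = 1.46875, R_n = min(1.2×1.46875×0.5×58, 2.4×0.75×0.5×58) = 51.113 kips/bolt; interior L_c = 2.5625 − 0.8125 = 1.75, R_n = 52.2 kips/bolt. φR_n = 0.75 × (1×51.113 + 3×52.2) = 155.8 kips.
Tension yield (gross): A_g = 4.75×0.5 = 2.375 in². φR_n = 0.90 × 36 × 2.375 = 77.0 kips.
Tension rupture (net): A_n = (4.75 − 1×0.875)×0.5 = 1.9375 in² (U = 1.0, A_e = A_n). φR_n = 0.75 × 58 × 1.9375 = 84.3 kips.
Governing: min(71.6, 155.8, 77.0, 84.3) = 71.6 kips → bolt shear.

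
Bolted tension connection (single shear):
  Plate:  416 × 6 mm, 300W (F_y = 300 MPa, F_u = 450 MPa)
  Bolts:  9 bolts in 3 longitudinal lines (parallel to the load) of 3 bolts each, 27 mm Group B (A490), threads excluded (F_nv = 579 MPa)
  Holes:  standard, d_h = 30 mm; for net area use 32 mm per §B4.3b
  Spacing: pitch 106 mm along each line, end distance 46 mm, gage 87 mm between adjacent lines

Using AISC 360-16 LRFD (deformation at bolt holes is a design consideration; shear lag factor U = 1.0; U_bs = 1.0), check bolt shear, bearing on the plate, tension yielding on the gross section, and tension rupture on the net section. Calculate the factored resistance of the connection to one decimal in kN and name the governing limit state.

Bolt shear: A_b = π(27)²/4 = 572.56 mm². φR_n = 0.75 × 579 × 572.56 × 9 × 1 = 2237.7 kN.
Bearing (6 mm plate, F_u = 450 MPa): end bolts L_c = 46 − 30/2 = 31, R_n = min(1.2×31×6×450, 2.4×27×6×450) = 100.44 kN/bolt; interior L_c = 106 − 30 = 76, R_n = 174.96 kN/bolt. φR_n = 0.75 × (3×100.44 + 6×174.96) = 1013.3 kN.
Tension yield (gross): A_g = 416×6 = 2496 mm². φR_n = 0.90 × 300 × 2496 = 673.9 kN.
Tension rupture (net): A_n = (416 − 3×32)×6 = 1920 mm² (U = 1.0, A_e = A_n). φR_n = 0.75 × 450 × 1920 = 648.0 kN.
Governing: min(2237.7, 1013.3, 673.9, 648.0) = 648.0 kN → net-section rupture.

648.0 kN (net-section rupture governs)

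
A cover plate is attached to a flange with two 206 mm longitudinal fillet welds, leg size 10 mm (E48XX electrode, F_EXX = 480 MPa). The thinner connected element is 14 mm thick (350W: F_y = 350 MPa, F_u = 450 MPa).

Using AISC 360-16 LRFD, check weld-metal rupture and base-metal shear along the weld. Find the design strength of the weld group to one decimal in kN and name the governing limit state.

629.2 kN (weld metal governs)

Weld metal: throat = 0.707×10 = 7.07 mm, L = 2×206 = 412 mm. φR_n = 0.75 × 0.6 × 480 × 7.07 × 412 = 629.2 kN.
Base metal shear (14 mm plate): yield φR_n = 1.0×0.6×350×14×412 = 1211.3 kN; rupture φR_n = 0.75×0.6×450×14×412 = 1168.0 kN; take 1168.0 kN (rupture).
Governing: min(629.2, 1168.0) = 629.2 kN → weld metal.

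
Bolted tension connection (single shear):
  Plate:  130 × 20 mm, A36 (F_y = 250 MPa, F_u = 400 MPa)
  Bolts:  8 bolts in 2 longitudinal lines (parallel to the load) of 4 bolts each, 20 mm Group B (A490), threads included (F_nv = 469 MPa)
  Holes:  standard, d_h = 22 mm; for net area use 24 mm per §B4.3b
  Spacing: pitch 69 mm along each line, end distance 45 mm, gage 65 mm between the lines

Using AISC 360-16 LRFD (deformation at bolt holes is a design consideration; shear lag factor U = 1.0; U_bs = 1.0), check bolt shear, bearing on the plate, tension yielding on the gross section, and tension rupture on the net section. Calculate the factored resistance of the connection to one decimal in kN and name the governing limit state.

Bolt shear: A_b = π(20)²/4 = 314.16 mm². φR_n = 0.75 × 469 × 314.16 × 8 × 1 = 884.0 kN.
Bearing (20 mm plate, F_u = 400 MPa): end bolts L_c = 45 − 22/2 = 34, R_n = min(1.2×34×20×400, 2.4×20×20×400) = 326.4 kN/bolt; interior L_c = 69 − 22 = 47, R_n = 384 kN/bolt. φR_n = 0.75 × (2×326.4 + 6×384) = 2217.6 kN.
Tension yield (gross): A_g = 130×20 = 2600 mm². φR_n = 0.90 × 250 × 2600 = 585.0 kN.
Tension rupture (net): A_n = (130 − 2×24)×20 = 1640 mm² (U = 1.0, A_e = A_n). φR_n = 0.75 × 400 × 1640 = 492.0 kN.
Governing: min(884.0, 2217.6, 585.0, 492.0) = 492.0 kN → net-section rupture.

492.0 kN (net-section rupture governs)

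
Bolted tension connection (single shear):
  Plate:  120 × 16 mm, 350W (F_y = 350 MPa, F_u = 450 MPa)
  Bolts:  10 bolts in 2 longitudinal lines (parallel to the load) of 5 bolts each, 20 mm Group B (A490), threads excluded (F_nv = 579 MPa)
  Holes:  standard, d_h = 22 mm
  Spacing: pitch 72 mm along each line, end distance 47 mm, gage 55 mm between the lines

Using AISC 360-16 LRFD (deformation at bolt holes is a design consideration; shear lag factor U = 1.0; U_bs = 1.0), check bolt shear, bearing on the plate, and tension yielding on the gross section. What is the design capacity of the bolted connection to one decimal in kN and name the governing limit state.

Bolt shear: A_b = π(20)²/4 = 314.16 mm². φR_n = 0.75 × 579 × 314.16 × 10 × 1 = 1364.2 kN.
Bearing (16 mm plate, F_u = 450 MPa): end bolts L_c = 47 − 22/2 = 36, R_n = min(1.2×36×16×450, 2.4×20×16×450) = 311.04 kN/bolt; interior L_c = 72 − 22 = 50, R_n = 345.6 kN/bolt. φR_n = 0.75 × (2×311.04 + 8×345.6) = 2540.2 kN.
Tension yield (gross): A_g = 120×16 = 1920 mm². φR_n = 0.90 × 350 × 1920 = 604.8 kN.
Governing: min(1364.2, 2540.2, 604.8) = 604.8 kN → gross-section yield.

604.8 kN (gross-section yield governs)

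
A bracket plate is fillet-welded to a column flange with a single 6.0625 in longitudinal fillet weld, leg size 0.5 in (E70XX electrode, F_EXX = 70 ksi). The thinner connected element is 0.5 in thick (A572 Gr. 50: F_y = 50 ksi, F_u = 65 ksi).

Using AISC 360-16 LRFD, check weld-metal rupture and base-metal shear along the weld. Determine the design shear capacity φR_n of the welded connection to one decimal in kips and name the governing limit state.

67.5 kips (weld metal governs)

Weld metal: throat = 0.707×0.5 = 0.3535 in, L = 6.0625 in. φR_n = 0.75 × 0.6 × 70 × 0.3535 × 6.0625 = 67.5 kips.
Base metal shear (0.5 in plate): yield φR_n = 1.0×0.6×50×0.5×6.0625 = 90.9 kips; rupture φR_n = 0.75×0.6×65×0.5×6.0625 = 88.7 kips; take 88.7 kips (rupture).
Governing: min(67.5, 88.7) = 67.5 kips → weld metal.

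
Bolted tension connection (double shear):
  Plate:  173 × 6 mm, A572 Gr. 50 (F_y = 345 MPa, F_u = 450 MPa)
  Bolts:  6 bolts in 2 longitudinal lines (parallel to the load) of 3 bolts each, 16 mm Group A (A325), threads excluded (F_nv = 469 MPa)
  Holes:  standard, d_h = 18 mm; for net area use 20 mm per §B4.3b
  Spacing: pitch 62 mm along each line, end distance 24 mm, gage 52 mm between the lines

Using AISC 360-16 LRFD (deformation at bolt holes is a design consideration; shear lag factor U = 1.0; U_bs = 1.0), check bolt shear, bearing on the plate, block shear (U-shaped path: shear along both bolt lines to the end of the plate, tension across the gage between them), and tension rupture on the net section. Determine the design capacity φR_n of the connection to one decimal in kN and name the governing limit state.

Bolt shear: A_b = π(16)²/4 = 201.06 mm². φR_n = 0.75 × 469 × 201.06 × 6 × 2 = 848.7 kN.
Bearing (6 mm plate, F_u = 450 MPa): end bolts L_c = 24 − 18/2 = 15, R_n = min(1.2×15×6×450, 2.4×16×6×450) = 48.6 kN/bolt; interior L_c = 62 − 18 = 44, R_n = 103.68 kN/bolt. φR_n = 0.75 × (2×48.6 + 4×103.68) = 383.9 kN.
Block shear: shear path 2×[24+2×62] = 2×148 mm, A_gv = 1776, A_nv = 2×(148 − 2.5×20)×6 = 1176 mm²; tension across gage: (52 − 1×20)×6 = 192 mm². R_n = min(0.6×450×1176, 0.6×345×1776) + 1.0×450×192 = min(317.52, 367.63) + 86.4 = 403.92 kN. φR_n = 0.75 × 403.92 = 302.9 kN.
Tension rupture (net): A_n = (173 − 2×20)×6 = 798 mm² (U = 1.0, A_e = A_n). φR_n = 0.75 × 450 × 798 = 269.3 kN.
Governing: min(848.7, 383.9, 302.9, 269.3) = 269.3 kN → net-section rupture.

269.3 kN (net-section rupture governs)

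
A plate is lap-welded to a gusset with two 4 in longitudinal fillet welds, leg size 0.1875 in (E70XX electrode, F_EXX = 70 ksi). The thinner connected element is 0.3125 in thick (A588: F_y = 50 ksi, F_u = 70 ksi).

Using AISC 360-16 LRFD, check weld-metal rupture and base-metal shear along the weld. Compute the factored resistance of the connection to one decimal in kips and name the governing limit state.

33.4 kips (weld metal governs)

Weld metal: throat = 0.707×0.1875 = 0.13256 in, L = 2×4 = 8 in. φR_n = 0.75 × 0.6 × 70 × 0.13256 × 8 = 33.4 kips.
Base metal shear (0.3125 in plate): yield φR_n = 1.0×0.6×50×0.3125×8 = 75.0 kips; rupture φR_n = 0.75×0.6×70×0.3125×8 = 78.8 kips; take 75.0 kips (yield).
Governing: min(33.4, 75.0) = 33.4 kips → weld metal.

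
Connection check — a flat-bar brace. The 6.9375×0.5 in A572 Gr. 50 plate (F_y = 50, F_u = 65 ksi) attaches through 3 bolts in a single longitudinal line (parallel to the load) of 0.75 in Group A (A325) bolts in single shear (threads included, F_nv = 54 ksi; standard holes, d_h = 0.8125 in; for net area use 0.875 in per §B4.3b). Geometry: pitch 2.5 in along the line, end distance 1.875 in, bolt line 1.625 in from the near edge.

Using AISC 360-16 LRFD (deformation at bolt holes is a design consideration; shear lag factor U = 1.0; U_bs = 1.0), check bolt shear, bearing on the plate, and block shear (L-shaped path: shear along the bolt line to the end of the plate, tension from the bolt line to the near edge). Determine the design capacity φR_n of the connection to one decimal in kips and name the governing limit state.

53.7 kips (bolt shear governs)

Bolt shear: A_b = π(0.75)²/4 = 0.44179 in². φR_n = 0.75 × 54 × 0.44179 × 3 × 1 = 53.7 kips.
Bearing (0.5 in plate, F_u = 65 ksi): end bolts L_c = 1.875 − 0.8125/2 = 1.46875, R_n = min(1.2×1.46875×0.5×65, 2.4×0.75×0.5×65) = 57.281 kips/bolt; interior L_c = 2.5 − 0.8125 = 1.6875, R_n = 58.5 kips/bolt. φR_n = 0.75 × (1×57.281 + 2×58.5) = 130.7 kips.
Block shear: shear path 1×[1.875+2×2.5] = 1×6.875 in, A_gv = 3.4375, A_nv = 1×(6.875 − 2.5×0.875)×0.5 = 2.3438 in²; tension to near edge: (1.625 − 0.5×0.875)×0.5 = 0.59375 in². R_n = min(0.6×65×2.3438, 0.6×50×3.4375) + 1.0×65×0.59375 = min(91.408, 103.13) + 38.594 = 130 kips. φR_n = 0.75 × 130 = 97.5 kips.
Governing: min(53.7, 130.7, 97.5) = 53.7 kips → bolt shear.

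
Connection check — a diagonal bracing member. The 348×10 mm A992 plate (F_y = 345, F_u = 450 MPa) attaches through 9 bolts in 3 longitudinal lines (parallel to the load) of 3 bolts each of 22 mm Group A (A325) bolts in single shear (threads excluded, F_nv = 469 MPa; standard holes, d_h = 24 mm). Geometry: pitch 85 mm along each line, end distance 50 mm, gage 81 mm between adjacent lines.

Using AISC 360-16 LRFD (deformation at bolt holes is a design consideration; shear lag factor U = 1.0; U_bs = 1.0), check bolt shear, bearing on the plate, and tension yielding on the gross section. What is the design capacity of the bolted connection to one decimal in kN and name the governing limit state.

1080.5 kN (gross-section yield governs)

Bolt shear: A_b = π(22)²/4 = 380.13 mm². φR_n = 0.75 × 469 × 380.13 × 9 × 1 = 1203.4 kN.
Bearing (10 mm plate, F_u = 450 MPa): end bolts L_c = 50 − 24/2 = 38, R_n = min(1.2×38×10×450, 2.4×22×10×450) = 205.2 kN/bolt; interior L_c = 85 − 24 = 61, R_n = 237.6 kN/bolt. φR_n = 0.75 × (3×205.2 + 6×237.6) = 1530.9 kN.
Tension yield (gross): A_g = 348×10 = 3480 mm². φR_n = 0.90 × 345 × 3480 = 1080.5 kN.
Governing: min(1203.4, 1530.9, 1080.5) = 1080.5 kN → gross-section yield.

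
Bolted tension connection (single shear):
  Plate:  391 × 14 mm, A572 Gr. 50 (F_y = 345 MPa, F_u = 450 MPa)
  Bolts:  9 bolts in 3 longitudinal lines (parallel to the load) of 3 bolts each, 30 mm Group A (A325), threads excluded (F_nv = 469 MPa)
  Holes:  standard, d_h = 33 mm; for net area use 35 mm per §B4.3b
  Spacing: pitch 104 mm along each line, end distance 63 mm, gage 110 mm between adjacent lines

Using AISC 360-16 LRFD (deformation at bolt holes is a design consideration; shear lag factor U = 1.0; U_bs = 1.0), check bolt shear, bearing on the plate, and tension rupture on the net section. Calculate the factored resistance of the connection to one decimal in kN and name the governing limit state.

Bolt shear: A_b = π(30)²/4 = 706.86 mm². φR_n = 0.75 × 469 × 706.86 × 9 × 1 = 2237.7 kN.
Bearing (14 mm plate, F_u = 450 MPa): end bolts L_c = 63 − 33/2 = 46.5, R_n = min(1.2×46.5×14×450, 2.4×30×14×450) = 351.54 kN/bolt; interior L_c = 104 − 33 = 71, R_n = 453.6 kN/bolt. φR_n = 0.75 × (3×351.54 + 6×453.6) = 2832.2 kN.
Tension rupture (net): A_n = (391 − 3×35)×14 = 4004 mm² (U = 1.0, A_e = A_n). φR_n = 0.75 × 450 × 4004 = 1351.4 kN.
Governing: min(2237.7, 2832.2, 1351.4) = 1351.4 kN → net-section rupture.

1351.4 kN (net-section rupture governs)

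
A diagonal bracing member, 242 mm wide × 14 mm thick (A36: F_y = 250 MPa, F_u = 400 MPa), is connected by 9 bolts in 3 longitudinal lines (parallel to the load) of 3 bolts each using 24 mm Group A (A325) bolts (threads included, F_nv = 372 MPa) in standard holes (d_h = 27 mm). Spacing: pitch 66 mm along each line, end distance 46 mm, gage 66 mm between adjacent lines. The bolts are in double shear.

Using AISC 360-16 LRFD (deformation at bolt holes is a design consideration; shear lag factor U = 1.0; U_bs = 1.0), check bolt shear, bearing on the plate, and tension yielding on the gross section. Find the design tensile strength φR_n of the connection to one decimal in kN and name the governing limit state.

Bolt shear: A_b = π(24)²/4 = 452.39 mm². φR_n = 0.75 × 372 × 452.39 × 9 × 2 = 2271.9 kN.
Bearing (14 mm plate, F_u = 400 MPa): end bolts L_c = 46 − 27/2 = 32.5, R_n = min(1.2×32.5×14×400, 2.4×24×14×400) = 218.4 kN/bolt; interior L_c = 66 − 27 = 39, R_n = 262.08 kN/bolt. φR_n = 0.75 × (3×218.4 + 6×262.08) = 1670.8 kN.
Tension yield (gross): A_g = 242×14 = 3388 mm². φR_n = 0.90 × 250 × 3388 = 762.3 kN.
Governing: min(2271.9, 1670.8, 762.3) = 762.3 kN → gross-section yield.

762.3 kN (gross-section yield governs)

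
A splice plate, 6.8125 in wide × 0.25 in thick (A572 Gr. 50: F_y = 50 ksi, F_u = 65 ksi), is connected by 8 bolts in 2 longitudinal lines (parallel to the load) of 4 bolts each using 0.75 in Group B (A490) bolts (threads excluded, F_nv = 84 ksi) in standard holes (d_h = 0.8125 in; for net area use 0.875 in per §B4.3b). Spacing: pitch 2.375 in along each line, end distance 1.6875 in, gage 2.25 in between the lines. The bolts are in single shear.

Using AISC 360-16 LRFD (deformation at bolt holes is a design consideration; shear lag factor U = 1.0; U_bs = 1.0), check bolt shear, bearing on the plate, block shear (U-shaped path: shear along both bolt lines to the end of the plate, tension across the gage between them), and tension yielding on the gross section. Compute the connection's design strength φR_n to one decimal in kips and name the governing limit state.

76.6 kips (gross-section yield governs)

Bolt shear: A_b = π(0.75)²/4 = 0.44179 in². φR_n = 0.75 × 84 × 0.44179 × 8 × 1 = 222.7 kips.
Bearing (0.25 in plate, F_u = 65 ksi): end bolts L_c = 1.6875 − 0.8125/2 = 1.28125, R_n = min(1.2×1.28125×0.25×65, 2.4×0.75×0.25×65) = 24.984 kips/bolt; interior L_c = 2.375 − 0.8125 = 1.5625, R_n = 29.25 kips/bolt. φR_n = 0.75 × (2×24.984 + 6×29.25) = 169.1 kips.
Block shear: shear path 2×[1.6875+3×2.375] = 2×8.8125 in, A_gv = 4.4063, A_nv = 2×(8.8125 − 3.5×0.875)×0.25 = 2.875 in²; tension across gage: (2.25 − 1×0.875)×0.25 = 0.34375 in². R_n = min(0.6×65×2.875, 0.6×50×4.4063) + 1.0×65×0.34375 = min(112.13, 132.19) + 22.344 = 134.47 kips. φR_n = 0.75 × 134.47 = 100.9 kips.
Tension yield (gross): A_g = 6.8125×0.25 = 1.7031 in². φR_n = 0.90 × 50 × 1.7031 = 76.6 kips.
Governing: min(222.7, 169.1, 100.9, 76.6) = 76.6 kips → gross-section yield.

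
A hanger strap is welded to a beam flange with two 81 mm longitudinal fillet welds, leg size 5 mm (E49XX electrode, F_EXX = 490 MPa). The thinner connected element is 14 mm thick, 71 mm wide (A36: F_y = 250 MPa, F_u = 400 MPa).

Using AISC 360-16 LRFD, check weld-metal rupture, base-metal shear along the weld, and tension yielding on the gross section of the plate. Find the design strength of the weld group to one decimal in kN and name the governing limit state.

126.3 kN (weld metal governs)

Weld metal: throat = 0.707×5 = 3.535 mm, L = 2×81 = 162 mm. φR_n = 0.75 × 0.6 × 490 × 3.535 × 162 = 126.3 kN.
Base metal shear (14 mm plate): yield φR_n = 1.0×0.6×250×14×162 = 340.2 kN; rupture φR_n = 0.75×0.6×400×14×162 = 408.2 kN; take 340.2 kN (yield).
Tension yield (gross): A_g = 71×14 = 994 mm². φR_n = 0.90 × 250 × 994 = 223.7 kN.
Governing: min(126.3, 340.2, 223.7) = 126.3 kN → weld metal.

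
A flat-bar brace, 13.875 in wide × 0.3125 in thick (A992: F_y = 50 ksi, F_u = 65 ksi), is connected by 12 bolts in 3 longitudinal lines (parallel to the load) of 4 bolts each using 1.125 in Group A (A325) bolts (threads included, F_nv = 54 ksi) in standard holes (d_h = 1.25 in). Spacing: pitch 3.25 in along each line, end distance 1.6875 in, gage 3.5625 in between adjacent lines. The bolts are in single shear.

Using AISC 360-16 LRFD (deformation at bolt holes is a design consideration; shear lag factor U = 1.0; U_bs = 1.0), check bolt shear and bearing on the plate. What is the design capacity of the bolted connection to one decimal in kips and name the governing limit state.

Bolt shear: A_b = π(1.125)²/4 = 0.99402 in². φR_n = 0.75 × 54 × 0.99402 × 12 × 1 = 483.1 kips.
Bearing (0.3125 in plate, F_u = 65 ksi): end bolts L_c = 1.6875 − 1.25/2 = 1.0625, R_n = min(1.2×1.0625×0.3125×65, 2.4×1.125×0.3125×65) = 25.898 kips/bolt; interior L_c = 3.25 − 1.25 = 2, R_n = 48.75 kips/bolt. φR_n = 0.75 × (3×25.898 + 9×48.75) = 387.3 kips.
Governing: min(483.1, 387.3) = 387.3 kips → bearing.

387.3 kips (bearing governs)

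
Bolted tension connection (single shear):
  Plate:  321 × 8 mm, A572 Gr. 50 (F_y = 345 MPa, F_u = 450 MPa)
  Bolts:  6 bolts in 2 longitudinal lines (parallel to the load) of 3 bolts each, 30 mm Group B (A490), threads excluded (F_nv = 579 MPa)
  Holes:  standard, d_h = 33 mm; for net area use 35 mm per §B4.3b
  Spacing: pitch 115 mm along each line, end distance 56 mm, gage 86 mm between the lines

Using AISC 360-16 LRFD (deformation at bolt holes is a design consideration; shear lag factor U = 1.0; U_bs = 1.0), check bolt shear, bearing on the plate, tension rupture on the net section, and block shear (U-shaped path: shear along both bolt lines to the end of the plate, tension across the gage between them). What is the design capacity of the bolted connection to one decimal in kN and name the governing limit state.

Bolt shear: A_b = π(30)²/4 = 706.86 mm². φR_n = 0.75 × 579 × 706.86 × 6 × 1 = 1841.7 kN.
Bearing (8 mm plate, F_u = 450 MPa): end bolts L_c = 56 − 33/2 = 39.5, R_n = min(1.2×39.5×8×450, 2.4×30×8×450) = 170.64 kN/bolt; interior L_c = 115 − 33 = 82, R_n = 259.2 kN/bolt. φR_n = 0.75 × (2×170.64 + 4×259.2) = 1033.6 kN.
Tension rupture (net): A_n = (321 − 2×35)×8 = 2008 mm² (U = 1.0, A_e = A_n). φR_n = 0.75 × 450 × 2008 = 677.7 kN.
Block shear: shear path 2×[56+2×115] = 2×286 mm, A_gv = 4576, A_nv = 2×(286 − 2.5×35)×8 = 3176 mm²; tension across gage: (86 − 1×35)×8 = 408 mm². R_n = min(0.6×450×3176, 0.6×345×4576) + 1.0×450×408 = min(857.52, 947.23) + 183.6 = 1041.1 kN. φR_n = 0.75 × 1041.1 = 780.8 kN.
Governing: min(1841.7, 1033.6, 677.7, 780.8) = 677.7 kN → net-section rupture.

677.7 kN (net-section rupture governs)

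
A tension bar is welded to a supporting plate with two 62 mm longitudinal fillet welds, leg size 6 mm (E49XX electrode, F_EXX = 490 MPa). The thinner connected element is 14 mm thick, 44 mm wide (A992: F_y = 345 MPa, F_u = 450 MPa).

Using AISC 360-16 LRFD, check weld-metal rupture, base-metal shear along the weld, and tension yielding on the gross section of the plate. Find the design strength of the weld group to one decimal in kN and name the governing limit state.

116.0 kN (weld metal governs)

Weld metal: throat = 0.707×6 = 4.242 mm, L = 2×62 = 124 mm. φR_n = 0.75 × 0.6 × 490 × 4.242 × 124 = 116.0 kN.
Base metal shear (14 mm plate): yield φR_n = 1.0×0.6×345×14×124 = 359.4 kN; rupture φR_n = 0.75×0.6×450×14×124 = 351.5 kN; take 351.5 kN (rupture).
Tension yield (gross): A_g = 44×14 = 616 mm². φR_n = 0.90 × 345 × 616 = 191.3 kN.
Governing: min(116.0, 351.5, 191.3) = 116.0 kN → weld metal.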